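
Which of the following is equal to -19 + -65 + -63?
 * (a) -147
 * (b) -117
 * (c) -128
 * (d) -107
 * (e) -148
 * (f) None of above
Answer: a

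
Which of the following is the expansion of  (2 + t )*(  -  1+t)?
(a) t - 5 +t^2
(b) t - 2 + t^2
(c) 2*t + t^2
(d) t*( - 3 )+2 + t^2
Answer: b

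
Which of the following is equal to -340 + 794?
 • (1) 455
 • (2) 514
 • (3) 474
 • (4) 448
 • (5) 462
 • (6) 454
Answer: 6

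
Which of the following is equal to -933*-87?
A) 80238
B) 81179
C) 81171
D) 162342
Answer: C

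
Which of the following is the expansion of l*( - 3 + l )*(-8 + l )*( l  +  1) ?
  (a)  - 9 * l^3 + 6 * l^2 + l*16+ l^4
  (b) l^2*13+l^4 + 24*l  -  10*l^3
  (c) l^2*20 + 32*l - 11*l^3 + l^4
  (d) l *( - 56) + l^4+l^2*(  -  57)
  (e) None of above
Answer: b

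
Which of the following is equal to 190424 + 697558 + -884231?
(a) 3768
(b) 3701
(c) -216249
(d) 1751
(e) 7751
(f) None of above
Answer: f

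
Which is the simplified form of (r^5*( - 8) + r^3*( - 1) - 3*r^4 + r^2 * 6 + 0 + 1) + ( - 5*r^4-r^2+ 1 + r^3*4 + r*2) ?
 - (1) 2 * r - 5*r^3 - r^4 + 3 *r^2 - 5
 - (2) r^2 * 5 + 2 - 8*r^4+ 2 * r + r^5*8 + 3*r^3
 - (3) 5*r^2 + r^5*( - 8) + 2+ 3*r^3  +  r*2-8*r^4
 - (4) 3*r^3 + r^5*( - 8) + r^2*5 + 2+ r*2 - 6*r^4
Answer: 3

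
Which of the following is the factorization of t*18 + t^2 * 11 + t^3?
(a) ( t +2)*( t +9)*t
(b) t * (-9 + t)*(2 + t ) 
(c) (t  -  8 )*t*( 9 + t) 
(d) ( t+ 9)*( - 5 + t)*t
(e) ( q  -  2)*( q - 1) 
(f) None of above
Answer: a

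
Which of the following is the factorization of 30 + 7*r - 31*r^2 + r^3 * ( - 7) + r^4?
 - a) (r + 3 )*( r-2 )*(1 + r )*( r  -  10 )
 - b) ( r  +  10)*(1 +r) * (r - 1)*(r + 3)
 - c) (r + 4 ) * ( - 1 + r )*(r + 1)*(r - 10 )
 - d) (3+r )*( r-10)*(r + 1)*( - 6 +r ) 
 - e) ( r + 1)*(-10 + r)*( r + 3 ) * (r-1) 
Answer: e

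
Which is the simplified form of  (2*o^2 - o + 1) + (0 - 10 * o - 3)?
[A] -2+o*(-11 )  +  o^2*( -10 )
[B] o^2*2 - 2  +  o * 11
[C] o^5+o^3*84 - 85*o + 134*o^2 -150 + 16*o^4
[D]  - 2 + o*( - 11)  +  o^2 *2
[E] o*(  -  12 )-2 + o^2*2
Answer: D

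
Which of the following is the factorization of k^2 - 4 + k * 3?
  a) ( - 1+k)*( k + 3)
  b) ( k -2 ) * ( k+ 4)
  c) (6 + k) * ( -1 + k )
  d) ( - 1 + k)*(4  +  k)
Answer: d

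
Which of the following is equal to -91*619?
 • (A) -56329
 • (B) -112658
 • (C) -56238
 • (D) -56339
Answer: A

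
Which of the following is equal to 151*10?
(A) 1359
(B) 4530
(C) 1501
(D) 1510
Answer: D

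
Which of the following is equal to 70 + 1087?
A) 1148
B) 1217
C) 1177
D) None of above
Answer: D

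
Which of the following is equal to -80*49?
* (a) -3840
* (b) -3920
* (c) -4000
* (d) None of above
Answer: b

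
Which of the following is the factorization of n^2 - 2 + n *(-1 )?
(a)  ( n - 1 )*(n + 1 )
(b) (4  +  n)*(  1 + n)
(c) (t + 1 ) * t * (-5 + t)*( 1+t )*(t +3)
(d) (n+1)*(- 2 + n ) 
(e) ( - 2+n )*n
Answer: d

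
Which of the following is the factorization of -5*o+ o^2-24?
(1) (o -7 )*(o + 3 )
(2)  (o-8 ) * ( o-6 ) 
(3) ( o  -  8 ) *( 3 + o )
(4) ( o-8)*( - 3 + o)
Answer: 3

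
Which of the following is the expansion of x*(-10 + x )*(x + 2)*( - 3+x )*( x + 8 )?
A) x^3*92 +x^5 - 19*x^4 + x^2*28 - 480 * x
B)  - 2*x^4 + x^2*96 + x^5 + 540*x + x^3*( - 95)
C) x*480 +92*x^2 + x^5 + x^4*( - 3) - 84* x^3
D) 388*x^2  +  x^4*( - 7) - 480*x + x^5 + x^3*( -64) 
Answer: C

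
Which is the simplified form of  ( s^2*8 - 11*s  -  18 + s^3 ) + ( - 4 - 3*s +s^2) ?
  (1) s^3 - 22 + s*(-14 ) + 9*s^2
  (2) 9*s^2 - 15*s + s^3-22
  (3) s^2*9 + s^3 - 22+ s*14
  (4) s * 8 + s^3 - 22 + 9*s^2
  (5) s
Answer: 1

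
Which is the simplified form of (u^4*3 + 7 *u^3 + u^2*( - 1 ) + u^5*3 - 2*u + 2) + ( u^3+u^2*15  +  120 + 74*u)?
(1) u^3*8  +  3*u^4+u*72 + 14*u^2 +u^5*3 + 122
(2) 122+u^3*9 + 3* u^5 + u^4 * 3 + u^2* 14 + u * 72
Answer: 1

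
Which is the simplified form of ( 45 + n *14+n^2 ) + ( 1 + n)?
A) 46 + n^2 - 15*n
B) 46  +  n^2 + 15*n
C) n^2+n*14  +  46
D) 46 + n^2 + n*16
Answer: B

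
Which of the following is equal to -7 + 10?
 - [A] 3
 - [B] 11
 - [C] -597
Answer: A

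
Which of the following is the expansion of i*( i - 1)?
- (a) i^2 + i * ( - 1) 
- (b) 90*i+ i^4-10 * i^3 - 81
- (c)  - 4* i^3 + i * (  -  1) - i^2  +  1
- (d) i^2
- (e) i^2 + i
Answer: a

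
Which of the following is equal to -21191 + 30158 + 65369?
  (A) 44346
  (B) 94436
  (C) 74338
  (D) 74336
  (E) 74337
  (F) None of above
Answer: D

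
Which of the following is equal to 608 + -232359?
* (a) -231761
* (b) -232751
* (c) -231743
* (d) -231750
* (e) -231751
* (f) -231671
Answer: e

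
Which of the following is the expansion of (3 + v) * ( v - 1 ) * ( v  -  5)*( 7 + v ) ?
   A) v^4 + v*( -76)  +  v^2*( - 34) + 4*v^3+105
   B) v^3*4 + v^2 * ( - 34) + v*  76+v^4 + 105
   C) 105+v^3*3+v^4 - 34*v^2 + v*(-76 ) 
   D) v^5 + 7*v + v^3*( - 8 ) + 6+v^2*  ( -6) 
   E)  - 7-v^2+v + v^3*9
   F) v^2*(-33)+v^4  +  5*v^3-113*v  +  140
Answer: A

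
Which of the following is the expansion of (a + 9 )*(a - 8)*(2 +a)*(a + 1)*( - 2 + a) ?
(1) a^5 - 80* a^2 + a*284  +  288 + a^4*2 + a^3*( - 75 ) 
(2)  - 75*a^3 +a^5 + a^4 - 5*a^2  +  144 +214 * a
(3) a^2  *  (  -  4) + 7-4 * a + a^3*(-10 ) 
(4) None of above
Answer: 1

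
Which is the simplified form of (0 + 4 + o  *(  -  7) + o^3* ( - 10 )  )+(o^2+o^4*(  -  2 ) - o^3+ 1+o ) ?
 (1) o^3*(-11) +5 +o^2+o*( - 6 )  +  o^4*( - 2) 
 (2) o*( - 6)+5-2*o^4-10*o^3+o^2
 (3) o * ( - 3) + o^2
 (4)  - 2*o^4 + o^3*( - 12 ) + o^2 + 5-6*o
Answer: 1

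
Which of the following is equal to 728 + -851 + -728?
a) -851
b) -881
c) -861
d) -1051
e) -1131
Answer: a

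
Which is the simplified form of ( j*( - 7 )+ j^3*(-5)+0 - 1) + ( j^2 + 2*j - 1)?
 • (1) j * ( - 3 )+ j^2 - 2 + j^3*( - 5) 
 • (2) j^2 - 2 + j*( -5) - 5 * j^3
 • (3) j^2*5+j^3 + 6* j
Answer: 2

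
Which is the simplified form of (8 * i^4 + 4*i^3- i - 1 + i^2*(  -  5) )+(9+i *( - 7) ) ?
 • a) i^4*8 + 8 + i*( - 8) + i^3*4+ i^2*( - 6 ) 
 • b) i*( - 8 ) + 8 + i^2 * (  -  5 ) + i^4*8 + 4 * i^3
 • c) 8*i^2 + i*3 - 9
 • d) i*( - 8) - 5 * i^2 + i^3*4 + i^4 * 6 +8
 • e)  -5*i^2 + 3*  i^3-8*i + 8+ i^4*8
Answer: b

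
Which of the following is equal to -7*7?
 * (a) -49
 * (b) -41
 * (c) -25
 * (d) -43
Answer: a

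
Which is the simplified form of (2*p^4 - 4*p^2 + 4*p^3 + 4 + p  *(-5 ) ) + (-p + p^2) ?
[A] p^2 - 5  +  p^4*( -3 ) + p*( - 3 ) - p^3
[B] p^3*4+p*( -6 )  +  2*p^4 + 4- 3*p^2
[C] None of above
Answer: B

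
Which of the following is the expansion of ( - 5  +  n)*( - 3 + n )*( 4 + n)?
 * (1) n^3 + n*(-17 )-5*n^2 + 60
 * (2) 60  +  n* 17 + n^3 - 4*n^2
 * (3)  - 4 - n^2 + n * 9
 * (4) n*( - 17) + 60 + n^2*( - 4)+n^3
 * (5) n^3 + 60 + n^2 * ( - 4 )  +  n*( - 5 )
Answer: 4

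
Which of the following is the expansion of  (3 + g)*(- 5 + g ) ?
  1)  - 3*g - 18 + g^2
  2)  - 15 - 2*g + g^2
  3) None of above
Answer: 2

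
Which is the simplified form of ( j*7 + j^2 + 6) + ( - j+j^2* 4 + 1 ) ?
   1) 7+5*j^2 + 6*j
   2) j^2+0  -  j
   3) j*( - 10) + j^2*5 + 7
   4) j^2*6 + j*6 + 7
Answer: 1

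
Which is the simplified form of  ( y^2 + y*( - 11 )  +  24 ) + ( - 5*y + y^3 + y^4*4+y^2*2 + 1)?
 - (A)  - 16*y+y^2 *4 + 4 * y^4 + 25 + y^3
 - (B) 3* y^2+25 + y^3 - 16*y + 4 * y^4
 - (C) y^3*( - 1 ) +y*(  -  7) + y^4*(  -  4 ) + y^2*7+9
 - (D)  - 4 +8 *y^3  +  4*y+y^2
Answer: B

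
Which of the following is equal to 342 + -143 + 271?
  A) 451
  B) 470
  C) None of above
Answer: B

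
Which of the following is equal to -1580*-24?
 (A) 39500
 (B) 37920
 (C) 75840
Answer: B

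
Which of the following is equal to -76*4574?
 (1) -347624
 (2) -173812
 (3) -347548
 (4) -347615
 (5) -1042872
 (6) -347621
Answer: 1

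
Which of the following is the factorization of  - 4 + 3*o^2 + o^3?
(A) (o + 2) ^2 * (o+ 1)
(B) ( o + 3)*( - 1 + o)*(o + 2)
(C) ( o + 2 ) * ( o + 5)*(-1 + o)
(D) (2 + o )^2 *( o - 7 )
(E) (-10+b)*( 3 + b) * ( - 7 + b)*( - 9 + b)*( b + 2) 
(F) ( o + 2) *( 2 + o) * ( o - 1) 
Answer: F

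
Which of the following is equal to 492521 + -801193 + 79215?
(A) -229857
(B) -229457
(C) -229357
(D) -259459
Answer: B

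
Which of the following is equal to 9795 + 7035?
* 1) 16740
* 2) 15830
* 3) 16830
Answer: 3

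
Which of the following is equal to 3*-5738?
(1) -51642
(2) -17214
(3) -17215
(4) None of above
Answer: 2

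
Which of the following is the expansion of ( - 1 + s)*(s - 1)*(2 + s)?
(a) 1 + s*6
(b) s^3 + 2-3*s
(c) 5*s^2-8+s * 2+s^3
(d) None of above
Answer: b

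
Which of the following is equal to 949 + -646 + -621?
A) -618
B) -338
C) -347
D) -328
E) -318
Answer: E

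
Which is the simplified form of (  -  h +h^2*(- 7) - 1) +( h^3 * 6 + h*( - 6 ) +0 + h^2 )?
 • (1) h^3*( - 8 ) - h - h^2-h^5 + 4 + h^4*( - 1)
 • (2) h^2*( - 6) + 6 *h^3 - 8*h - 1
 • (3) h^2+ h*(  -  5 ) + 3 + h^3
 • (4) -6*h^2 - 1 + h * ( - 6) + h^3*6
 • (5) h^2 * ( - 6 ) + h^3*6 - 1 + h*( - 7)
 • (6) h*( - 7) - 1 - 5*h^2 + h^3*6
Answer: 5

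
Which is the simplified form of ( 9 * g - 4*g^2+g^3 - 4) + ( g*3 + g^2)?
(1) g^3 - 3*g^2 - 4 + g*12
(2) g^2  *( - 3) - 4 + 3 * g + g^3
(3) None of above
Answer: 1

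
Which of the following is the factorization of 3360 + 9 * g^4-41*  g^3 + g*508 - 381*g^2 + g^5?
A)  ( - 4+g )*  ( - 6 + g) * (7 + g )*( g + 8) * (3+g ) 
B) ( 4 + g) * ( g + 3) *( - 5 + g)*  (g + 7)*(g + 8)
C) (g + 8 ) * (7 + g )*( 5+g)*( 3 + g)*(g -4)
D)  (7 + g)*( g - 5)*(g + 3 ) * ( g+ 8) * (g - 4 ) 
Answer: D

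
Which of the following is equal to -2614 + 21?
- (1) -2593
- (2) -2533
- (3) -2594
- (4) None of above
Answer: 1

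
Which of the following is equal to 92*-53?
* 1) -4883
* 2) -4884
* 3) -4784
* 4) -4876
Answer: 4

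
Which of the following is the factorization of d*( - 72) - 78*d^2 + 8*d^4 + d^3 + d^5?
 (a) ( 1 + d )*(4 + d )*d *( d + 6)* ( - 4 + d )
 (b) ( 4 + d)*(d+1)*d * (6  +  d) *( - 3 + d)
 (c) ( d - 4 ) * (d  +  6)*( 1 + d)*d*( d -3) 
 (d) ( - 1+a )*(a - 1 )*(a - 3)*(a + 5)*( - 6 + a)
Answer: b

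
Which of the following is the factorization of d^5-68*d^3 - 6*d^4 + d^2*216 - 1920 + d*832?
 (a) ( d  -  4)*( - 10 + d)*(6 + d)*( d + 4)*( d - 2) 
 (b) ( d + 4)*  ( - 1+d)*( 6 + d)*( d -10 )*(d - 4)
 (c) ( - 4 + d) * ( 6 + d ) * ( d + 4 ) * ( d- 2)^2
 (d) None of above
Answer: a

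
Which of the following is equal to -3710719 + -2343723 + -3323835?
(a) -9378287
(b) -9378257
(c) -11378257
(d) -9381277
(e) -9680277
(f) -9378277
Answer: f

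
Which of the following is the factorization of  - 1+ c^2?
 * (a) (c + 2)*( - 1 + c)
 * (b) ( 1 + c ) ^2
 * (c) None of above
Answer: c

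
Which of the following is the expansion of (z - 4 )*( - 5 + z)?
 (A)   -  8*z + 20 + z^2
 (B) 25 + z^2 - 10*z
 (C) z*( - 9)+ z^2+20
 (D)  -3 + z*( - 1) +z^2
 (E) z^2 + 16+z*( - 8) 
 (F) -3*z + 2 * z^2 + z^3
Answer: C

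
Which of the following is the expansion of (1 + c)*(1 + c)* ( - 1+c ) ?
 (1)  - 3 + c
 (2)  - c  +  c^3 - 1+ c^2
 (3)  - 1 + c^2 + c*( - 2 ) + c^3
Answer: 2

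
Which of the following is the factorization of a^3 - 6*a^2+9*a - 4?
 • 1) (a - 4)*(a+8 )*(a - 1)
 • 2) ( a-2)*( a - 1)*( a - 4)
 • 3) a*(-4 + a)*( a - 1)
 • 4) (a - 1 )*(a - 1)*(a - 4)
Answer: 4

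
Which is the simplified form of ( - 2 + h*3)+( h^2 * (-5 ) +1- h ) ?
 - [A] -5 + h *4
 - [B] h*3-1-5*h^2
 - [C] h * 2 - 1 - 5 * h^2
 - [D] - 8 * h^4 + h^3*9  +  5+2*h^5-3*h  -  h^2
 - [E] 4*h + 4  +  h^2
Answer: C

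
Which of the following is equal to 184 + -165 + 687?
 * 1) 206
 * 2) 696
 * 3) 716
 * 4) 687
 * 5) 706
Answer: 5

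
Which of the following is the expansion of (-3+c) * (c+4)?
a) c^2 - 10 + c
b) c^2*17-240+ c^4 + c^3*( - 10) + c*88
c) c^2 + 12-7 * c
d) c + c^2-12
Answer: d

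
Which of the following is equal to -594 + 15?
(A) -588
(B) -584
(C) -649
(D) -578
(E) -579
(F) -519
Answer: E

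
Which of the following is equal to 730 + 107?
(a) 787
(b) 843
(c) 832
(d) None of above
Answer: d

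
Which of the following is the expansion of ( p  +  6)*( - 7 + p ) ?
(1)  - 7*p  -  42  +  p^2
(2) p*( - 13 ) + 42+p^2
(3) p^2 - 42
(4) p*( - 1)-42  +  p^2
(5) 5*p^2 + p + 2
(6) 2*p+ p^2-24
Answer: 4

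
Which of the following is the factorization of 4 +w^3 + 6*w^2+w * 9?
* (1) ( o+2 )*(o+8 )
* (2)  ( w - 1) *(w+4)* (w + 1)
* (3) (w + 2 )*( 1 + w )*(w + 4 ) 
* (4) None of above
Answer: 4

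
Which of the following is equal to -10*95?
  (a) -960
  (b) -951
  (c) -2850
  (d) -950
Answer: d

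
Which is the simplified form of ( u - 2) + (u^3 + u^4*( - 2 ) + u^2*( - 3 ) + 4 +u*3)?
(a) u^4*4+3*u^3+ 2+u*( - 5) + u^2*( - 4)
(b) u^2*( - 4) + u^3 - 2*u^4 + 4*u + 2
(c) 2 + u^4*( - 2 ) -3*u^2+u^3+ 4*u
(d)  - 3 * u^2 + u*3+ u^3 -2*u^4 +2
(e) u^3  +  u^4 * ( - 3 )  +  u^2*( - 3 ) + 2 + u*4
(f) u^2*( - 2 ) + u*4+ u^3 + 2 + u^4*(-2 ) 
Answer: c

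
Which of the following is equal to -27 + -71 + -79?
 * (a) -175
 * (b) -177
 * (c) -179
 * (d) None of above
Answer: b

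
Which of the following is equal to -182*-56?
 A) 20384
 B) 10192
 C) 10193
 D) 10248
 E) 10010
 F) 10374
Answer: B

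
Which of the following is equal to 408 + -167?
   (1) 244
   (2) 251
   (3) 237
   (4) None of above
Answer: 4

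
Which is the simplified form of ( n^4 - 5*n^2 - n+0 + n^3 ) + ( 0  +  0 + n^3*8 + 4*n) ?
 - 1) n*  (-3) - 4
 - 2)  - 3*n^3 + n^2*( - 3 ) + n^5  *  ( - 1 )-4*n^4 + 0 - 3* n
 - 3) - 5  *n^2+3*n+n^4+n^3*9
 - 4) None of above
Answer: 3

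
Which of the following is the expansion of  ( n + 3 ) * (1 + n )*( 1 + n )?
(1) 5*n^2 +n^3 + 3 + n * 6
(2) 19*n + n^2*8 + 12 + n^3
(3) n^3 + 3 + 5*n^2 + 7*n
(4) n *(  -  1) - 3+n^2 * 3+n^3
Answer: 3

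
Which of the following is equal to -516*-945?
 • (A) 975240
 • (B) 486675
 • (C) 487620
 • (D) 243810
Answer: C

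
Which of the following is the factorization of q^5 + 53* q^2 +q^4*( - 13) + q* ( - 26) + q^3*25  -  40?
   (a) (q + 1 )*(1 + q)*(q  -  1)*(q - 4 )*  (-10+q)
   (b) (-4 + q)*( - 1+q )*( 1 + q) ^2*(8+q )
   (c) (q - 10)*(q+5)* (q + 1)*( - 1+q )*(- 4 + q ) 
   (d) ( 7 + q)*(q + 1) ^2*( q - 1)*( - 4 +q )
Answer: a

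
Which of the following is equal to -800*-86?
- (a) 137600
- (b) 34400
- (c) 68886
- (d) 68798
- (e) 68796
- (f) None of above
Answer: f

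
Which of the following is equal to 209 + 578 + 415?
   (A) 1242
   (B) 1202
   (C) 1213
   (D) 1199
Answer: B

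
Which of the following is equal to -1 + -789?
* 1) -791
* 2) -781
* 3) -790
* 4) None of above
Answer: 3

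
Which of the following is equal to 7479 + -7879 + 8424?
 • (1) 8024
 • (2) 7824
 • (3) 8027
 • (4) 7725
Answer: 1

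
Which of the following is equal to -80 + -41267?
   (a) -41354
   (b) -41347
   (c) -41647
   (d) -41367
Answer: b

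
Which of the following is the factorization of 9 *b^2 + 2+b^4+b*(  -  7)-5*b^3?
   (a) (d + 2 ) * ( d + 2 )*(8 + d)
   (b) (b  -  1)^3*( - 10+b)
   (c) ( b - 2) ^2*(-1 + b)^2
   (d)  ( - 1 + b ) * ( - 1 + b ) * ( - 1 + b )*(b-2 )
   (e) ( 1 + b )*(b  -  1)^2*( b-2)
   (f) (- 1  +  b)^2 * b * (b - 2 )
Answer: d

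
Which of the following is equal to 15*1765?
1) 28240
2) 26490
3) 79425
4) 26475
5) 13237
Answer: 4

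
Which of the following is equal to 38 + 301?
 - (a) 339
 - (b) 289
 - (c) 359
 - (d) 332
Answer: a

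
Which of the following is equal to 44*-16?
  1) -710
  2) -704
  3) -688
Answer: 2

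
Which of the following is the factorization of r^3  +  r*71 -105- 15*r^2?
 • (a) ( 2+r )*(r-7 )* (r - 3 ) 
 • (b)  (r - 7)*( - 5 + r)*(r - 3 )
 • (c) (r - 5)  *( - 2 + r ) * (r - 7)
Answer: b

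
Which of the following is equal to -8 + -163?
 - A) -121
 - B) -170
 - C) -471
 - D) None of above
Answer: D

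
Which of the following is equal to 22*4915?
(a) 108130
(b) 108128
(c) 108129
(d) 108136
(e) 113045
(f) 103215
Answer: a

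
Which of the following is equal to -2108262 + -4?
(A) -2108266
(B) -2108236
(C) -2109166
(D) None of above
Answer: A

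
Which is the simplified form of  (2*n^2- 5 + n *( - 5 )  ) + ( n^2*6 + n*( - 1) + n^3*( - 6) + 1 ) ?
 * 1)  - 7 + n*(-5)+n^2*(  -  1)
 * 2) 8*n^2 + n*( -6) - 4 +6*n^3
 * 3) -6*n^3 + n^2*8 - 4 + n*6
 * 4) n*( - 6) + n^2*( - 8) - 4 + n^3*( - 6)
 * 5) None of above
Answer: 5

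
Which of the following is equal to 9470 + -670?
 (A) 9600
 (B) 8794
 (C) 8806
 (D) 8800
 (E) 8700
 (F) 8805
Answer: D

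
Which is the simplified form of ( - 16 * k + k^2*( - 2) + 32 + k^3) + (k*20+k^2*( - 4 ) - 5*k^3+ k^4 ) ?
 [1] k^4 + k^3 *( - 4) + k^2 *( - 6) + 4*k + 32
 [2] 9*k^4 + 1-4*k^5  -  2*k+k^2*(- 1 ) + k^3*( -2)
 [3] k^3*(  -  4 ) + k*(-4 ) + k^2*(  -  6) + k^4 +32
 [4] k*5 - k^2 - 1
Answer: 1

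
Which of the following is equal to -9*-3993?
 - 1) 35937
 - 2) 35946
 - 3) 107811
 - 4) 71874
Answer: 1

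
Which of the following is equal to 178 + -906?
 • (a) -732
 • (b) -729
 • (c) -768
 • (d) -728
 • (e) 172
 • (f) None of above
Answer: d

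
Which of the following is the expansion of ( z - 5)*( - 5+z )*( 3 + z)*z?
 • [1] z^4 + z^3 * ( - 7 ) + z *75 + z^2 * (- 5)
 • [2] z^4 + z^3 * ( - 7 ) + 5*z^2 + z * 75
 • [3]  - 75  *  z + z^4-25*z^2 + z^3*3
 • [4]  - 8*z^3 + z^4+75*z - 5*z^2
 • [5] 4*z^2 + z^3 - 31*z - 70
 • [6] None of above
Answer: 1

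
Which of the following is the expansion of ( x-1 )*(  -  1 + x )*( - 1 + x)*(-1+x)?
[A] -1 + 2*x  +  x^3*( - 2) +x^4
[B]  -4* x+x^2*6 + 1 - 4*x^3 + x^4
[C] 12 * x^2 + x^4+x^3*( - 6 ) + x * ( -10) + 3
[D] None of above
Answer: B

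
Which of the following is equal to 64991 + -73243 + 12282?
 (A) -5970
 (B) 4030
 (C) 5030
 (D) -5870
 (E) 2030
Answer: B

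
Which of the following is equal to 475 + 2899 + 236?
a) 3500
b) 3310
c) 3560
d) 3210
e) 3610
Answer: e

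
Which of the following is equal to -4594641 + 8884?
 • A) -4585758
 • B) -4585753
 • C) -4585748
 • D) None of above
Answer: D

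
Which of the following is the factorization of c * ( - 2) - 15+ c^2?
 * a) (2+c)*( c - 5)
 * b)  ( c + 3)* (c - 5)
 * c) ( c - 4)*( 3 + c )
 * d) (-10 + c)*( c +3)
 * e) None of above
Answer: b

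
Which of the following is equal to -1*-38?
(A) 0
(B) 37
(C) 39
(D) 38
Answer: D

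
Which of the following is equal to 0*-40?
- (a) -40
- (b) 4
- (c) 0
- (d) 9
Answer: c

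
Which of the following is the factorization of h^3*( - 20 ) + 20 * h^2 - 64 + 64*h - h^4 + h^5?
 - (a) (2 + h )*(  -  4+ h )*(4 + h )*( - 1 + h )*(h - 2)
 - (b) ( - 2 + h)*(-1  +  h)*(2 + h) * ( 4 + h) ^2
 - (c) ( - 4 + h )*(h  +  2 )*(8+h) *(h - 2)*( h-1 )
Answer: a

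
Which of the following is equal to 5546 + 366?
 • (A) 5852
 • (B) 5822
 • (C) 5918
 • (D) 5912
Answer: D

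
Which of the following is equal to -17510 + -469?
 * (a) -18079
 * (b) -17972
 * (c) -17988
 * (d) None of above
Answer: d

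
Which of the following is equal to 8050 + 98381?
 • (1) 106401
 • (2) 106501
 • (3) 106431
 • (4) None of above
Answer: 3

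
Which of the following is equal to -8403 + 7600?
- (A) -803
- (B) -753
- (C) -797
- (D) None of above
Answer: A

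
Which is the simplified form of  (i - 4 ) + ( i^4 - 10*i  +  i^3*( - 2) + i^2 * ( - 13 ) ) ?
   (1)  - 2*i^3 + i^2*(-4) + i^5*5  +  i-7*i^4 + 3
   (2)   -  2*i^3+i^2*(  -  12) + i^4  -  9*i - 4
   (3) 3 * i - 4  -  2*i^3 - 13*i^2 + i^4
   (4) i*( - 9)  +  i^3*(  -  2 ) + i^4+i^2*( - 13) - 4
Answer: 4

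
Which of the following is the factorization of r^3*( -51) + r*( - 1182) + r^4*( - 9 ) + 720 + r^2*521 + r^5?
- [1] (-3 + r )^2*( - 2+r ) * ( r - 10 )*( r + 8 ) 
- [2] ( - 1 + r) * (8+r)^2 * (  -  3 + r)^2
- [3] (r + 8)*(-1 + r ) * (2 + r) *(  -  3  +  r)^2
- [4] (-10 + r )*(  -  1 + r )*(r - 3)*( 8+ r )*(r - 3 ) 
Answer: 4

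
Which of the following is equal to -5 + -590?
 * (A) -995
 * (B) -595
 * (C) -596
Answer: B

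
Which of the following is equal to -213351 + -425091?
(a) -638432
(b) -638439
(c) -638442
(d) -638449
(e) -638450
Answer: c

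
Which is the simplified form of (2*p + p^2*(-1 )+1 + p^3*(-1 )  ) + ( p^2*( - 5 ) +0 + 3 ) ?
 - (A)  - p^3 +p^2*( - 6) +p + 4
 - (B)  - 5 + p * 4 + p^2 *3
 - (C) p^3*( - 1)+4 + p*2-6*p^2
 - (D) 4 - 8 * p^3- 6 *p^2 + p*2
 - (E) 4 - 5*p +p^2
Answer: C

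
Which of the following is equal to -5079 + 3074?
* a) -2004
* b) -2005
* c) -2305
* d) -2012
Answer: b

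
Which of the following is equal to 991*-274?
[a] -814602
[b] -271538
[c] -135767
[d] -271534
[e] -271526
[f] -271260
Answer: d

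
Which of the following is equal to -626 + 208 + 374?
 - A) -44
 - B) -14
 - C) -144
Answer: A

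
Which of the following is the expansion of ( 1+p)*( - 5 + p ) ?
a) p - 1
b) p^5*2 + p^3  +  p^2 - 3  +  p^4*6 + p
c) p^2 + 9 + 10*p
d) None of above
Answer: d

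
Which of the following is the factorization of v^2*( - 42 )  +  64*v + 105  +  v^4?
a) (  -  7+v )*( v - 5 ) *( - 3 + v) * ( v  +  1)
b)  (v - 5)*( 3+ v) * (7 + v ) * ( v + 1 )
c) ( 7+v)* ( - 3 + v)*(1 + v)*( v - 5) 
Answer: c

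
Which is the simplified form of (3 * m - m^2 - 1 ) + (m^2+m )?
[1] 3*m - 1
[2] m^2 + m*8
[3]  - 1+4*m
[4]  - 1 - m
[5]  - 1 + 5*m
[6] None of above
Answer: 3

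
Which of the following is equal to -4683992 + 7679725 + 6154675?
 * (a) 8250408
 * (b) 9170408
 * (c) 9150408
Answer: c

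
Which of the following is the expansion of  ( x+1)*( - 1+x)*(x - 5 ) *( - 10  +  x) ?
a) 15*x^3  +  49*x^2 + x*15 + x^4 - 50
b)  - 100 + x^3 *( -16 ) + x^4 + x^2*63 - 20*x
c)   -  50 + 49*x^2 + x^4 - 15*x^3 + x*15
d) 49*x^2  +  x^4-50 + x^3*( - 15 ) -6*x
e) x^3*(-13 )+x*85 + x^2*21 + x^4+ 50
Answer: c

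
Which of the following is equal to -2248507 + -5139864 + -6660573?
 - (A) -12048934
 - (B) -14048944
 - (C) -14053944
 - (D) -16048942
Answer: B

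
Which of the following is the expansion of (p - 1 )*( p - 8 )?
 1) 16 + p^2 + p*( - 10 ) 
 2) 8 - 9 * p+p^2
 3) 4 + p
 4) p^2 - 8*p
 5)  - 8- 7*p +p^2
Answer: 2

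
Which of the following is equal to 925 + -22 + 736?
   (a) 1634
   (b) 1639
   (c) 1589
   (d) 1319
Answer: b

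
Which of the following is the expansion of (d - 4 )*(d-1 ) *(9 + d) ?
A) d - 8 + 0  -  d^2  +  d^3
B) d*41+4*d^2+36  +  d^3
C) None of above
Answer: C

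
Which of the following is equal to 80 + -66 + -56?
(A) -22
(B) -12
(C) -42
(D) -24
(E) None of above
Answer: C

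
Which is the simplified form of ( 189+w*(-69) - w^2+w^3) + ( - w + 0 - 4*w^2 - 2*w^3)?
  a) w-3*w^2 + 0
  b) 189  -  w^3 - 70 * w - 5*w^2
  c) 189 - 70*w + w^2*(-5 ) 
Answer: b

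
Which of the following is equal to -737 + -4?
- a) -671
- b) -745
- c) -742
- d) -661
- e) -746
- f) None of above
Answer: f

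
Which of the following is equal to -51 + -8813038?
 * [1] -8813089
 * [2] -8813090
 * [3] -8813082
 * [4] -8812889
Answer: 1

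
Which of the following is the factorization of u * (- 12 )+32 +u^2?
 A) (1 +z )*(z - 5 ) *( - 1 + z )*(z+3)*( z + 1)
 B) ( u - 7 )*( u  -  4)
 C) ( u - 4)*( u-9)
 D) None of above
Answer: D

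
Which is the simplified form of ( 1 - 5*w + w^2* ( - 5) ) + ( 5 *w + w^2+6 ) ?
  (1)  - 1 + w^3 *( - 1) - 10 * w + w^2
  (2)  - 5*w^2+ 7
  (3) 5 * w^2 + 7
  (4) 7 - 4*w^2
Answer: 4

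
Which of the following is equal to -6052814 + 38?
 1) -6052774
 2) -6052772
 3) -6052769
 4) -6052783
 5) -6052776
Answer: 5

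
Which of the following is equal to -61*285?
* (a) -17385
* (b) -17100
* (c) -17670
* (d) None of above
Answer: a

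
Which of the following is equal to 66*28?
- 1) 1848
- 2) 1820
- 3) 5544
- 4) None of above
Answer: 1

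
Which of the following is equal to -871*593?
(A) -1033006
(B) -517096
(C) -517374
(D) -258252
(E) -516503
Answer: E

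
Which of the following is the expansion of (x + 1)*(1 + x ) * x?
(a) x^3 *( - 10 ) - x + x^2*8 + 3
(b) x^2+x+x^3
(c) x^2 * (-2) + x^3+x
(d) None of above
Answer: d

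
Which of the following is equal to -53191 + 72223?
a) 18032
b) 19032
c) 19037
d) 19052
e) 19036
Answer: b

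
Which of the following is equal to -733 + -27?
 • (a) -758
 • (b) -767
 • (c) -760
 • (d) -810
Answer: c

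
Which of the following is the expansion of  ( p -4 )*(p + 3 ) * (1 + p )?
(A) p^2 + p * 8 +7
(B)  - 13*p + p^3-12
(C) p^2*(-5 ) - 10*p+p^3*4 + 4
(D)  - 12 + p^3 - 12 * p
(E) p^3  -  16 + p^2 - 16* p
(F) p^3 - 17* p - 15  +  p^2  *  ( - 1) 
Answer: B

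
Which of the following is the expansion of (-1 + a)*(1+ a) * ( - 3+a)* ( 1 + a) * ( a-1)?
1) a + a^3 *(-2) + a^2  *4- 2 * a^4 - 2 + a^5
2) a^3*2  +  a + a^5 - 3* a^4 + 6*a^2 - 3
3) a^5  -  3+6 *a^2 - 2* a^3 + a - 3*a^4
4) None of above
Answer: 3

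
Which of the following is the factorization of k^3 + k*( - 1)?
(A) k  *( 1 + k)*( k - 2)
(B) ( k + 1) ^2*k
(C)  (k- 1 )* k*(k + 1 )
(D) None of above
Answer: C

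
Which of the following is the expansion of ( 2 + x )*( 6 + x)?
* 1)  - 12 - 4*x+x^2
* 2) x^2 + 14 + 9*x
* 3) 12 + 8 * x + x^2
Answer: 3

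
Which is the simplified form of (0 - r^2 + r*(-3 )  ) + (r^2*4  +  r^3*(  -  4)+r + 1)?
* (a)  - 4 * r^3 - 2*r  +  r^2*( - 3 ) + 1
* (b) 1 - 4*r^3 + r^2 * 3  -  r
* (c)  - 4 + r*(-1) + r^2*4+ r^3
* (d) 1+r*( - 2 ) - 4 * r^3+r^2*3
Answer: d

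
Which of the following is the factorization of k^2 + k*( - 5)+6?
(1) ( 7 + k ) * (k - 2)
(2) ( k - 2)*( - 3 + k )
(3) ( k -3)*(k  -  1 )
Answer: 2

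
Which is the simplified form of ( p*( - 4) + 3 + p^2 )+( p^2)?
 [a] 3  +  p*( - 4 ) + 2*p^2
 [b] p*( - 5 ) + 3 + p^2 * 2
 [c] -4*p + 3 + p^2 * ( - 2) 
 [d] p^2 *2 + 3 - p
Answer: a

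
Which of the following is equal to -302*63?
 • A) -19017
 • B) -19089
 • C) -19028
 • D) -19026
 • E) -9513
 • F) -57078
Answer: D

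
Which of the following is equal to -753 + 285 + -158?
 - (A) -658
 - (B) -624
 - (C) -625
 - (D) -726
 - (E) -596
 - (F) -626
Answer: F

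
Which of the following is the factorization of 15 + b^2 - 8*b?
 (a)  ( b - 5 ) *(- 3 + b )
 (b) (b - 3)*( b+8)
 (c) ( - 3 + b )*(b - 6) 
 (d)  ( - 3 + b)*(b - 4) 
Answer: a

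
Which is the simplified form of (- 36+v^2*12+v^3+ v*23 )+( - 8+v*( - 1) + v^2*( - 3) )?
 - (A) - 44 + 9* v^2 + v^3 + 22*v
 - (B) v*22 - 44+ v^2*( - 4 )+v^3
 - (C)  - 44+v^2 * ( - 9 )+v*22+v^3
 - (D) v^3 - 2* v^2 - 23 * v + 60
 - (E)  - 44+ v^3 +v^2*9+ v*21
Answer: A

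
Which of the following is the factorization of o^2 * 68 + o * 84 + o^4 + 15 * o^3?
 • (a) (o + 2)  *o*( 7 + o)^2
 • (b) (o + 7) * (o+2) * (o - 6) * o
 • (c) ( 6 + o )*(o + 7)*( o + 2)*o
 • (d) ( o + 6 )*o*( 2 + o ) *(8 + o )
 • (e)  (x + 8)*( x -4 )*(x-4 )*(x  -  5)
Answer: c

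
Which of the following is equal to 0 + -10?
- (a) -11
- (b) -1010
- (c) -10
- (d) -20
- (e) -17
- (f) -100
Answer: c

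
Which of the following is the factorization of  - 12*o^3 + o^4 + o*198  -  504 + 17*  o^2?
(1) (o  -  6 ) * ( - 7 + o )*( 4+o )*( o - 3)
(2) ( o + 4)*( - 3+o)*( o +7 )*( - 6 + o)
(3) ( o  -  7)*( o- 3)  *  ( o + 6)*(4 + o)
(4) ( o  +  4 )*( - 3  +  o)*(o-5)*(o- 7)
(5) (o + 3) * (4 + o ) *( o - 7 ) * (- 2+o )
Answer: 1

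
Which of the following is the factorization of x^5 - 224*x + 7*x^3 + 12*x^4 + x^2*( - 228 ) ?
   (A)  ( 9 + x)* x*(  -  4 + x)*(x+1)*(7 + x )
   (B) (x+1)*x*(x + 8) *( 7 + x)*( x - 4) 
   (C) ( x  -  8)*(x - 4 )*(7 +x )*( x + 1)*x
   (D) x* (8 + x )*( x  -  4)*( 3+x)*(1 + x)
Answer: B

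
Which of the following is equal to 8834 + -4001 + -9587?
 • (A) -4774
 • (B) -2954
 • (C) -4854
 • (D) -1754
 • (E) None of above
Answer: E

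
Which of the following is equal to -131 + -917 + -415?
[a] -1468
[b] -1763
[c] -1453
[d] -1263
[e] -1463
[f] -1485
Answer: e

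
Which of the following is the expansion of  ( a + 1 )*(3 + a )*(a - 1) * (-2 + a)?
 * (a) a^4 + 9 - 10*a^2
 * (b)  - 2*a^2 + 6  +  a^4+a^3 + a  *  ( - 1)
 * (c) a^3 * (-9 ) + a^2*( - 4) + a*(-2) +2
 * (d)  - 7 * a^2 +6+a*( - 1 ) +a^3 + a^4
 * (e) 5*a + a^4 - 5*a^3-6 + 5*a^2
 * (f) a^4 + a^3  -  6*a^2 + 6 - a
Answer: d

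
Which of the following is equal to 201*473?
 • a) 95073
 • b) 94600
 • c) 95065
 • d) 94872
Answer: a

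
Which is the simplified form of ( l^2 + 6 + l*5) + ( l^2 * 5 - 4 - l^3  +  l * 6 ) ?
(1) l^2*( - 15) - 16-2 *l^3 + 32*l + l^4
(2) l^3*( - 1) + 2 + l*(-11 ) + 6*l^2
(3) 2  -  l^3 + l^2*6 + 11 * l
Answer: 3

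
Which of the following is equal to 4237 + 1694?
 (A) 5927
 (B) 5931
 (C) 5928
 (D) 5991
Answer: B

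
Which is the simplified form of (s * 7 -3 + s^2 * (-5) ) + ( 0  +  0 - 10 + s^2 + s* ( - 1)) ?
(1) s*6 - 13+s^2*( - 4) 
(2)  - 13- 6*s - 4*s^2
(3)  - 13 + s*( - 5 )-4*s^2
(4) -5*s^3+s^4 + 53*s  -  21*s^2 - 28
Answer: 1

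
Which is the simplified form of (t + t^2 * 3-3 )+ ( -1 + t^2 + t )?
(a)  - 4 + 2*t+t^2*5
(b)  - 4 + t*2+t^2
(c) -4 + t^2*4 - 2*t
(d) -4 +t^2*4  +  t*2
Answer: d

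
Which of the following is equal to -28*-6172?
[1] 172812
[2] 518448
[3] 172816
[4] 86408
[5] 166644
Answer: 3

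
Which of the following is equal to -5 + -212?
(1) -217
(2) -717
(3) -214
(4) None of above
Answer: 1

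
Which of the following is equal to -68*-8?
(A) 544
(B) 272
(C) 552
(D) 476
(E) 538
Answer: A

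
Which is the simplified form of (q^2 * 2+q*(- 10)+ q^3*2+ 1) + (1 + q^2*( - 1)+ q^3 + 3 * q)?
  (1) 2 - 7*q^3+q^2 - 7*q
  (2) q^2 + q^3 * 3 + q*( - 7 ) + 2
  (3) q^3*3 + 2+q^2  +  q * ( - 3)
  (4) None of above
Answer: 2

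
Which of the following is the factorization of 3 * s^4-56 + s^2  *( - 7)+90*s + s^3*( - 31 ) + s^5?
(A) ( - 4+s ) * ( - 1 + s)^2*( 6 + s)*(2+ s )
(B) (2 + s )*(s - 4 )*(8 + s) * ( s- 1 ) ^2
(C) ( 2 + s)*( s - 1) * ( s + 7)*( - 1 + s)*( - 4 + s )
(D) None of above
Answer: C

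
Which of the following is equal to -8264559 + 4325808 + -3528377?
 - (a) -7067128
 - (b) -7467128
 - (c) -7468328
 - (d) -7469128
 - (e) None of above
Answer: b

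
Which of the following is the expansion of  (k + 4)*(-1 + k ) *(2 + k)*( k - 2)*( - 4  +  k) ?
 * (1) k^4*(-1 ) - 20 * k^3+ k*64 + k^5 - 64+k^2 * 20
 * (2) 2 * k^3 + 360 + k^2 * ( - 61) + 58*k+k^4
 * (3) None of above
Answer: 1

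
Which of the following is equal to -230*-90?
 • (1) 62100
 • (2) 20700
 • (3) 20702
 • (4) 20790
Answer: 2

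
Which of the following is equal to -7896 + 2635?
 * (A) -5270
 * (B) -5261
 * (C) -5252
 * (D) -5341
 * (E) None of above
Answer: B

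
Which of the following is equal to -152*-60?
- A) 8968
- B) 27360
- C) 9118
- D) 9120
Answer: D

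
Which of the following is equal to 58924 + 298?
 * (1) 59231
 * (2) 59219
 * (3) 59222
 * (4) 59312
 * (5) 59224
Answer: 3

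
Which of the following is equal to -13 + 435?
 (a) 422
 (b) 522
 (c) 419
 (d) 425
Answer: a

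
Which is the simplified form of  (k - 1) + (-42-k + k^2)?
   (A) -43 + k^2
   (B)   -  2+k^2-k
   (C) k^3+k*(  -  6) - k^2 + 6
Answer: A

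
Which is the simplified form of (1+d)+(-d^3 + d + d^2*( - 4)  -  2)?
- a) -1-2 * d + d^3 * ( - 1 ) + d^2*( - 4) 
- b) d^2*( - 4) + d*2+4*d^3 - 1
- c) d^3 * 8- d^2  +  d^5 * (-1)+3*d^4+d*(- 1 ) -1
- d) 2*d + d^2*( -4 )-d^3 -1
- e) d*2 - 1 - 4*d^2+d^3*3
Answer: d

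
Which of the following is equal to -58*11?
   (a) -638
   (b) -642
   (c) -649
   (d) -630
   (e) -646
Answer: a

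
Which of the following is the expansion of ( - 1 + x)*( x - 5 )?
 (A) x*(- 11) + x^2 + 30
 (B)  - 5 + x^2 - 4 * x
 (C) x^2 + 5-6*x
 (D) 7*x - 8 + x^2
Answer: C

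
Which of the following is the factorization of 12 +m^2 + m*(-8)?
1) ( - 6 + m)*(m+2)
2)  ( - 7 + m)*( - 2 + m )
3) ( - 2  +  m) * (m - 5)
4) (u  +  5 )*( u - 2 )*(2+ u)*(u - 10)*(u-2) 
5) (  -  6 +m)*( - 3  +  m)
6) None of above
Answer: 6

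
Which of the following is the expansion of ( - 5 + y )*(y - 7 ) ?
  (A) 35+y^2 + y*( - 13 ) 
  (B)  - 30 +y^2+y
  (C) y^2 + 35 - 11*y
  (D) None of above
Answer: D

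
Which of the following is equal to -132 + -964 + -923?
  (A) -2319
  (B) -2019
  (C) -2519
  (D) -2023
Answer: B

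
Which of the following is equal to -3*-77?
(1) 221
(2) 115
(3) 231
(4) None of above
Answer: 3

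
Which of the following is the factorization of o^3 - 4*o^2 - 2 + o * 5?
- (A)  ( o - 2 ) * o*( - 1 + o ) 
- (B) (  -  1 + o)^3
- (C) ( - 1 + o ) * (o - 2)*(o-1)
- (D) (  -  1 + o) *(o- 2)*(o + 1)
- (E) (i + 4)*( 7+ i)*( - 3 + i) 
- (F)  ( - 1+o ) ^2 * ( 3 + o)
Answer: C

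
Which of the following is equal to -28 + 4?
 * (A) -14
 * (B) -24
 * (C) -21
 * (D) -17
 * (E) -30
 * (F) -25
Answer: B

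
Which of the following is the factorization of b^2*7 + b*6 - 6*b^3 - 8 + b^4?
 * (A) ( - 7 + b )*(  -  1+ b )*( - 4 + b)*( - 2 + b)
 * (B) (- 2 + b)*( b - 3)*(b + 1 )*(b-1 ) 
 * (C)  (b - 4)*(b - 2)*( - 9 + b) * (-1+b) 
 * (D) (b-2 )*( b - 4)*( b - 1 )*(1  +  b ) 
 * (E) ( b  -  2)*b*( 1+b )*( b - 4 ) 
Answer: D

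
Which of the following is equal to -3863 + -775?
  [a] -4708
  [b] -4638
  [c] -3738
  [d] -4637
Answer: b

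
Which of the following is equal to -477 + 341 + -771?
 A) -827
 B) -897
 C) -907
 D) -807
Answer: C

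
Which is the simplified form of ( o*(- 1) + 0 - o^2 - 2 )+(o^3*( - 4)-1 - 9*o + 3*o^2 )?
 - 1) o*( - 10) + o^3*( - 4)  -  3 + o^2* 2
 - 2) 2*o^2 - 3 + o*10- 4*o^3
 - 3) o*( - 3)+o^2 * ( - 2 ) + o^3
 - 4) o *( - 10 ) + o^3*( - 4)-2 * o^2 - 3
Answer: 1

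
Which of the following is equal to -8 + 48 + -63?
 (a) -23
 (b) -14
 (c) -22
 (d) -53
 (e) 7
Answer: a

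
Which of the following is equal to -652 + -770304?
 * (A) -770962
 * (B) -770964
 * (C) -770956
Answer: C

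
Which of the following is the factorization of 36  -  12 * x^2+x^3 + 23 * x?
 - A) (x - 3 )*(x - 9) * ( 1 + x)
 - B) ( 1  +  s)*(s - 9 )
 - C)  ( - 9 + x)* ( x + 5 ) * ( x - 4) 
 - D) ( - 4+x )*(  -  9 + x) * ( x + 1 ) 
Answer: D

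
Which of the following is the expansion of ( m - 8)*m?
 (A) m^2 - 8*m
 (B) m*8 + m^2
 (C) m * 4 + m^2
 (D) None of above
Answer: A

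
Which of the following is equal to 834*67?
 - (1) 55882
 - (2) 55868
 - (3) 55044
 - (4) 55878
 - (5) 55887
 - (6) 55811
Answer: 4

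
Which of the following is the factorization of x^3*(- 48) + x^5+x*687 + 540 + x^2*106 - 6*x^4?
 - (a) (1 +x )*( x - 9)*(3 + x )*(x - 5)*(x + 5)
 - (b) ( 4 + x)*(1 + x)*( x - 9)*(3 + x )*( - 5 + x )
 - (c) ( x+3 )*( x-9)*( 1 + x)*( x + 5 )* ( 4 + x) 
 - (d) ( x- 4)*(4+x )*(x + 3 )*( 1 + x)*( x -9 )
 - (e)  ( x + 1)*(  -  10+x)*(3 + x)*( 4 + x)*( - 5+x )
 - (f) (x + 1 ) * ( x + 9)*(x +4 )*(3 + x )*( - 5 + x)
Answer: b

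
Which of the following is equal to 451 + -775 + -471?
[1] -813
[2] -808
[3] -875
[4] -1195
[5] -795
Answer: 5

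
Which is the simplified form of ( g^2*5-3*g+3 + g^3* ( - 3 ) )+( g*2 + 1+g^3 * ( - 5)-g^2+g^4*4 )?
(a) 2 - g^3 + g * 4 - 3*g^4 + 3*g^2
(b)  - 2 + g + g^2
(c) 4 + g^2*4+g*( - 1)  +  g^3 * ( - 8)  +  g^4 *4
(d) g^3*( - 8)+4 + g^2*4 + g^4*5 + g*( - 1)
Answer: c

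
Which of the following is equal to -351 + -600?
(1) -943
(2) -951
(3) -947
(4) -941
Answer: 2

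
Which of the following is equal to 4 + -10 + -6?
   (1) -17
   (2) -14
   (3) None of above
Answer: 3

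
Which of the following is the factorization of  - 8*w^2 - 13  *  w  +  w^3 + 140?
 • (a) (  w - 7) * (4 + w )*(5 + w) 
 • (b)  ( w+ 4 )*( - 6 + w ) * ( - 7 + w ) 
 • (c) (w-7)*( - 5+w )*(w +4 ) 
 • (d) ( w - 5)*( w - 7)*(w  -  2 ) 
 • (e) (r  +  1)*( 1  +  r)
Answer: c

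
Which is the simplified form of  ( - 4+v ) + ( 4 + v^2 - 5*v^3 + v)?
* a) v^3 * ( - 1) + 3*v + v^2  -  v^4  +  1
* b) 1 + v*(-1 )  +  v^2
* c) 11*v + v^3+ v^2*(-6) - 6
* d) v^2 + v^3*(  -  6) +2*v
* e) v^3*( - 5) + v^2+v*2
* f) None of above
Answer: e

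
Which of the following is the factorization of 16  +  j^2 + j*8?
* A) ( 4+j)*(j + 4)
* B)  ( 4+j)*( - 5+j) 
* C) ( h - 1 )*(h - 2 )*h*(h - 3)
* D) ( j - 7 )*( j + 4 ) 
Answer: A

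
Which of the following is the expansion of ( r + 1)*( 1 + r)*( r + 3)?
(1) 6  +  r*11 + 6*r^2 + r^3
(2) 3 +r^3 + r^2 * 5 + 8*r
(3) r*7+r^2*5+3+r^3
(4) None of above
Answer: 3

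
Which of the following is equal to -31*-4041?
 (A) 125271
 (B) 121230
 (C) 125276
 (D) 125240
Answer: A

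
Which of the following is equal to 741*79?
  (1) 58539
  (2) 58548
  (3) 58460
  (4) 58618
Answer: 1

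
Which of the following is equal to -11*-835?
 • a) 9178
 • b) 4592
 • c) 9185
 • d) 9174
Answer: c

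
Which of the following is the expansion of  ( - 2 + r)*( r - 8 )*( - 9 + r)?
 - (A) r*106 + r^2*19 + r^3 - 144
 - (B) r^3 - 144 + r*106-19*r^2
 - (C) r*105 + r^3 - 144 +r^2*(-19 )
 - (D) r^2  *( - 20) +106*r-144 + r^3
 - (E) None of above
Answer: B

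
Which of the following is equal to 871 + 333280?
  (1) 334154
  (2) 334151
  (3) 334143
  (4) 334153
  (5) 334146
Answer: 2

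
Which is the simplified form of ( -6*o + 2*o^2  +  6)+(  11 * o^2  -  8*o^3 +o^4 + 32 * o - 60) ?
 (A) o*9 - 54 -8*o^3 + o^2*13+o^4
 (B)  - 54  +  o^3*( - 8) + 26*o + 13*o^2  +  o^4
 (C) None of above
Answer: B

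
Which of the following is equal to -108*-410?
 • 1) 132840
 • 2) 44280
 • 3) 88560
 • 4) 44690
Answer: 2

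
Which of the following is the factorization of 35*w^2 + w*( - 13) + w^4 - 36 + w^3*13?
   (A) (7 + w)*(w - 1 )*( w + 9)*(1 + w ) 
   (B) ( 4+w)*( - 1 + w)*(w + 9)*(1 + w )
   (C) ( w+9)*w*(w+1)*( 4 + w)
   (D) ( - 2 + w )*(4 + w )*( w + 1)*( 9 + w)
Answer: B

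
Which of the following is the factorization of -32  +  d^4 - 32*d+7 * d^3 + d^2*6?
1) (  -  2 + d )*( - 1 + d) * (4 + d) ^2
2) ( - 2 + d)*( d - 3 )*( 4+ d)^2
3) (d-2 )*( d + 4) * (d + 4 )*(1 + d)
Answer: 3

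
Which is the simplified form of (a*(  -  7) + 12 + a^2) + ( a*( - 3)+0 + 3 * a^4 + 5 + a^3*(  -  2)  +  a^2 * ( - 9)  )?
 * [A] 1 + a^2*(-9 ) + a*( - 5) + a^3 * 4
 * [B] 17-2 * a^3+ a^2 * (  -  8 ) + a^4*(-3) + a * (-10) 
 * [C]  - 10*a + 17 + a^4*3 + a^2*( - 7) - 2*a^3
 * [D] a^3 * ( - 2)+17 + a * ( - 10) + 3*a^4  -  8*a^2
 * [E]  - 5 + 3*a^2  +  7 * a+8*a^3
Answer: D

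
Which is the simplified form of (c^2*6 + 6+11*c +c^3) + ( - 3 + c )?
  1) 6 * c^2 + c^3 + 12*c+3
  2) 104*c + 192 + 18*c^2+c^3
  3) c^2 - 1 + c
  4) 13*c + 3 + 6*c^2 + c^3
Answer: 1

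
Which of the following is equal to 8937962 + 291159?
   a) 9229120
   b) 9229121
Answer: b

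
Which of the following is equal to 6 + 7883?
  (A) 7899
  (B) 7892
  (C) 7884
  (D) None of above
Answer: D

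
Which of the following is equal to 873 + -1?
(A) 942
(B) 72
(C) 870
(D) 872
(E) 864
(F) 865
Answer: D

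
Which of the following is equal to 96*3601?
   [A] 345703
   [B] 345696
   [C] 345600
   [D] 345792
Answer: B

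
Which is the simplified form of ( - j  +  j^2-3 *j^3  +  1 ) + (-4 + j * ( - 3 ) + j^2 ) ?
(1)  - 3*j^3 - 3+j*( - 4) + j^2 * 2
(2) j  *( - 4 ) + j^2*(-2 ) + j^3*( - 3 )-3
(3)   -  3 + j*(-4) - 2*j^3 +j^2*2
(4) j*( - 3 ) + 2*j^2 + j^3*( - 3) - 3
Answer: 1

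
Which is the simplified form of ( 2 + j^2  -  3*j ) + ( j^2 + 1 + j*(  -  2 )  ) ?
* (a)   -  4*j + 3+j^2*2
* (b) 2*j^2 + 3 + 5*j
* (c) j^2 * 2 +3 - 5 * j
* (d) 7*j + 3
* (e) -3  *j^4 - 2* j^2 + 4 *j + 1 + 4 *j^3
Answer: c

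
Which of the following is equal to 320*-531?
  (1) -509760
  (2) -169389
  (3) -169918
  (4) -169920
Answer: 4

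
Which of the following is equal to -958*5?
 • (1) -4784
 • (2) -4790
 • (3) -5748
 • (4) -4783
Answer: 2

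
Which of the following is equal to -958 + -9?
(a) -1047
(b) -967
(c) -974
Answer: b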